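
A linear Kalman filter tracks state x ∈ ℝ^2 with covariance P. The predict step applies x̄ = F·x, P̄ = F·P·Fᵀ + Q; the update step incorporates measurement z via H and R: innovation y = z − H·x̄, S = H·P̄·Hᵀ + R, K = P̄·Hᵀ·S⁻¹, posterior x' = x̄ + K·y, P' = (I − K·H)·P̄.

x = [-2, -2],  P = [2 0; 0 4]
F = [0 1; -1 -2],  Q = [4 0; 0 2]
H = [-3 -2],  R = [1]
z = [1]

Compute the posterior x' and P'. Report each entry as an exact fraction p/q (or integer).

x' = [-170/57, 230/57]
P' = [392/57 -584/57; -584/57 884/57]

x̄ = F·x = [-2, 6]
P̄ = F·P·Fᵀ + Q = [8 -8; -8 20]
y = z − H·x̄ = [7]
S = H·P̄·Hᵀ + R = [57]
K = P̄·Hᵀ·S⁻¹ = [-8/57; -16/57]
x' = x̄ + K·y = [-170/57, 230/57]
P' = (I − K·H)·P̄ = [392/57 -584/57; -584/57 884/57]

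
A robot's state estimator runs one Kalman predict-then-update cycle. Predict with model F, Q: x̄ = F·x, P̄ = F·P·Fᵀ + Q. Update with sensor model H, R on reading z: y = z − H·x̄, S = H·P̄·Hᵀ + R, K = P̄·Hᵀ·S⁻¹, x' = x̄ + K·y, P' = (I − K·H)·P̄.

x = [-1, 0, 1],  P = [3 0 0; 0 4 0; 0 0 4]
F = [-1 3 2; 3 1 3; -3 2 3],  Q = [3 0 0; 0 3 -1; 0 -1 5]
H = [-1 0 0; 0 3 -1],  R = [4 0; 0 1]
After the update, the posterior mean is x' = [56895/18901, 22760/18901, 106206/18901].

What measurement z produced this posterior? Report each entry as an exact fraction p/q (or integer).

x̄ = F·x = [3, 0, 6]
P̄ = F·P·Fᵀ + Q = [58 27 57; 27 70 16; 57 16 84]
S = H·P̄·Hᵀ + R = [62 -24; -24 619]
K = P̄·Hᵀ·S⁻¹ = [-17663/18901 48/18901; -12057/37802 5690/18901; -36147/37802 -1800/18901]
x' − x̄ = [192/18901, 22760/18901, -7200/18901] = K·y
y = (KᵀK)⁻¹·Kᵀ·(x' − x̄) = [0, 4]
z = y + H·x̄ = [0, 4] + [-3, -6] = [-3, -2]

z = [-3, -2]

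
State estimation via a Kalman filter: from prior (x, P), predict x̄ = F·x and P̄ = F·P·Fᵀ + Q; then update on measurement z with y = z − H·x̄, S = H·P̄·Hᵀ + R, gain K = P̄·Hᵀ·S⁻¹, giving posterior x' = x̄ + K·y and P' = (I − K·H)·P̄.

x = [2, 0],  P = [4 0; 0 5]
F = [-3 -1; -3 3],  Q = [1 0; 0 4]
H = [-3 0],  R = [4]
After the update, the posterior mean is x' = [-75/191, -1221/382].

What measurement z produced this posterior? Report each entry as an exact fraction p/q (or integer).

x̄ = F·x = [-6, -6]
P̄ = F·P·Fᵀ + Q = [42 21; 21 85]
S = H·P̄·Hᵀ + R = [382]
K = P̄·Hᵀ·S⁻¹ = [-63/191; -63/382]
x' − x̄ = [1071/191, 1071/382] = K·y
y = (KᵀK)⁻¹·Kᵀ·(x' − x̄) = [-17]
z = y + H·x̄ = [-17] + [18] = [1]

z = [1]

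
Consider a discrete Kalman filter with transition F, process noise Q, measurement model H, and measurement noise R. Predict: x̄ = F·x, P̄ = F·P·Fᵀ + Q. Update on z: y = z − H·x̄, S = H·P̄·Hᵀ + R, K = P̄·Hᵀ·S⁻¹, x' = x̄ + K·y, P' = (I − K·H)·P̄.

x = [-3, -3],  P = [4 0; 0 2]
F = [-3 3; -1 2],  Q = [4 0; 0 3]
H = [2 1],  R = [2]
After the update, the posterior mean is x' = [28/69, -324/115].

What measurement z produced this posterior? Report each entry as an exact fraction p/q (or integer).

x̄ = F·x = [0, -3]
P̄ = F·P·Fᵀ + Q = [58 24; 24 15]
S = H·P̄·Hᵀ + R = [345]
K = P̄·Hᵀ·S⁻¹ = [28/69; 21/115]
x' − x̄ = [28/69, 21/115] = K·y
y = (KᵀK)⁻¹·Kᵀ·(x' − x̄) = [1]
z = y + H·x̄ = [1] + [-3] = [-2]

z = [-2]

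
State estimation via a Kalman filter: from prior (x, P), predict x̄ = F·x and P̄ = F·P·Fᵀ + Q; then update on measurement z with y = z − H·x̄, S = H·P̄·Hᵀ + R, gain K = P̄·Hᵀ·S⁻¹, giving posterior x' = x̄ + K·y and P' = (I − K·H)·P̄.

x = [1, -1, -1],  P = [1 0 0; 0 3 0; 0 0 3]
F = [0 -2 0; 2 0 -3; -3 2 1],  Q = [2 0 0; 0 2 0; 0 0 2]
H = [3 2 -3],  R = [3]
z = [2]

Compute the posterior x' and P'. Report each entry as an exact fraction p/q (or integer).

x̄ = F·x = [2, 5, -6]
P̄ = F·P·Fᵀ + Q = [14 0 -12; 0 33 -15; -12 -15 26]
y = z − H·x̄ = [-32]
S = H·P̄·Hᵀ + R = [891]
K = P̄·Hᵀ·S⁻¹ = [26/297; 37/297; -16/99]
x' = x̄ + K·y = [-238/297, 301/297, -82/99]
P' = (I − K·H)·P̄ = [710/99 -962/99 20/33; -962/99 1898/99 97/33; 20/33 97/33 30/11]

x' = [-238/297, 301/297, -82/99]
P' = [710/99 -962/99 20/33; -962/99 1898/99 97/33; 20/33 97/33 30/11]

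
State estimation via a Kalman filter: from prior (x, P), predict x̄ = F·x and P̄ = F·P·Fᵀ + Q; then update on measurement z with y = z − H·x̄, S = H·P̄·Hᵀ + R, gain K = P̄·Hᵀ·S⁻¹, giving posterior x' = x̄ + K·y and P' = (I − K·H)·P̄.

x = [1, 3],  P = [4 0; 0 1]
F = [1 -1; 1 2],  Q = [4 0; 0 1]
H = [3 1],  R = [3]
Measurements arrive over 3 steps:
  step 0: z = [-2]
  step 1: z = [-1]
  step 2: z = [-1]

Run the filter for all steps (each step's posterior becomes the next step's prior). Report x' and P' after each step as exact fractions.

step 0: x' = [-99/35, 46/7], P' = [104/105 -15/7; -15/7 48/7]
step 1: x' = [-19355/8384, 22181/4192], P' = [17191/8384 -20505/4192; -20505/4192 28887/2096]
step 2: x' = [-1383457/1054044, 306237/117116], P' = [2581495/1054044 -697175/117116; -697175/117116 1944519/117116]

step 0: x̄ = F·x = [-2, 7]
step 0: P̄ = F·P·Fᵀ + Q = [9 2; 2 9]
step 0: y = z − H·x̄ = [-3]
step 0: S = H·P̄·Hᵀ + R = [105]
step 0: K = P̄·Hᵀ·S⁻¹ = [29/105; 1/7]
step 0: x' = x̄ + K·y = [-99/35, 46/7]
step 0: P' = (I − K·H)·P̄ = [104/105 -15/7; -15/7 48/7]
step 1: x̄ = F·x = [-47/5, 361/35]
step 1: P̄ = F·P·Fᵀ + Q = [242/15 -223/15; -223/15 2189/105]
step 1: y = z − H·x̄ = [591/35]
step 1: S = H·P̄·Hᵀ + R = [8384/105]
step 1: K = P̄·Hᵀ·S⁻¹ = [3521/8384; -1247/4192]
step 1: x' = x̄ + K·y = [-19355/8384, 22181/4192]
step 1: P' = (I − K·H)·P̄ = [17191/8384 -20505/4192; -20505/4192 28887/2096]
step 2: x̄ = F·x = [-63717/8384, 69369/8384]
step 2: P̄ = F·P·Fᵀ + Q = [248295/8384 -254915/8384; -254915/8384 323727/8384]
step 2: y = z − H·x̄ = [56699/4192]
step 2: S = H·P̄·Hᵀ + R = [263511/2096]
step 2: K = P̄·Hᵀ·S⁻¹ = [244985/527022; -24501/58558]
step 2: x' = x̄ + K·y = [-1383457/1054044, 306237/117116]
step 2: P' = (I − K·H)·P̄ = [2581495/1054044 -697175/117116; -697175/117116 1944519/117116]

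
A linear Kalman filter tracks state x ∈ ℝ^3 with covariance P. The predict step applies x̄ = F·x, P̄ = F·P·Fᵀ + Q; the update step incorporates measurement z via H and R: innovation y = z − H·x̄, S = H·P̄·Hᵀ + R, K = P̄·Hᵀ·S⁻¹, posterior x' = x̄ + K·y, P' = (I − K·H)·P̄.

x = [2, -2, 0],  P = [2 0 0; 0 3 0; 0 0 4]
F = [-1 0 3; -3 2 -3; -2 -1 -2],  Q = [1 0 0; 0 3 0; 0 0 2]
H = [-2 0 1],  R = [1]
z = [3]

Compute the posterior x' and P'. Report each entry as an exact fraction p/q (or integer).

x' = [-45/19, -1285/133, -463/266]
P' = [55/19 60/19 103/19; 60/19 5127/133 885/133; 103/19 885/133 2953/266]

x̄ = F·x = [-2, -10, -2]
P̄ = F·P·Fᵀ + Q = [39 -30 -20; -30 69 30; -20 30 29]
y = z − H·x̄ = [1]
S = H·P̄·Hᵀ + R = [266]
K = P̄·Hᵀ·S⁻¹ = [-7/19; 45/133; 69/266]
x' = x̄ + K·y = [-45/19, -1285/133, -463/266]
P' = (I − K·H)·P̄ = [55/19 60/19 103/19; 60/19 5127/133 885/133; 103/19 885/133 2953/266]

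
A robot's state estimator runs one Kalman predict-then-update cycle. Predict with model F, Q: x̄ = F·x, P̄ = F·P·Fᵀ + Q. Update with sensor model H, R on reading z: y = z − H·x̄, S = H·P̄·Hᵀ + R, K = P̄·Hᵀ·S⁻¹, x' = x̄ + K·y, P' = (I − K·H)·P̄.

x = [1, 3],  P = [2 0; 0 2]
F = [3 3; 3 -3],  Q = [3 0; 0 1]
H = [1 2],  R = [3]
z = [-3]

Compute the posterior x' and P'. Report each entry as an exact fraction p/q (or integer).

x̄ = F·x = [12, -6]
P̄ = F·P·Fᵀ + Q = [39 0; 0 37]
y = z − H·x̄ = [-3]
S = H·P̄·Hᵀ + R = [190]
K = P̄·Hᵀ·S⁻¹ = [39/190; 37/95]
x' = x̄ + K·y = [2163/190, -681/95]
P' = (I − K·H)·P̄ = [5889/190 -1443/95; -1443/95 777/95]

x' = [2163/190, -681/95]
P' = [5889/190 -1443/95; -1443/95 777/95]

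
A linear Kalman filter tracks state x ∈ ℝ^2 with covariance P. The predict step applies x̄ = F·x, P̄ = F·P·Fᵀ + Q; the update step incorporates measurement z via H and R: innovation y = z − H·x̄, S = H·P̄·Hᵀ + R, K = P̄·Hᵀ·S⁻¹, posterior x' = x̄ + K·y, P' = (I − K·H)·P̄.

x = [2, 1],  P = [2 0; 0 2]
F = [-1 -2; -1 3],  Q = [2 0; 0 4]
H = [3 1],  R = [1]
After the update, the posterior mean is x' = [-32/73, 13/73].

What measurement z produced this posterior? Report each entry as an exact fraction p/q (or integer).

x̄ = F·x = [-4, 1]
P̄ = F·P·Fᵀ + Q = [12 -10; -10 24]
S = H·P̄·Hᵀ + R = [73]
K = P̄·Hᵀ·S⁻¹ = [26/73; -6/73]
x' − x̄ = [260/73, -60/73] = K·y
y = (KᵀK)⁻¹·Kᵀ·(x' − x̄) = [10]
z = y + H·x̄ = [10] + [-11] = [-1]

z = [-1]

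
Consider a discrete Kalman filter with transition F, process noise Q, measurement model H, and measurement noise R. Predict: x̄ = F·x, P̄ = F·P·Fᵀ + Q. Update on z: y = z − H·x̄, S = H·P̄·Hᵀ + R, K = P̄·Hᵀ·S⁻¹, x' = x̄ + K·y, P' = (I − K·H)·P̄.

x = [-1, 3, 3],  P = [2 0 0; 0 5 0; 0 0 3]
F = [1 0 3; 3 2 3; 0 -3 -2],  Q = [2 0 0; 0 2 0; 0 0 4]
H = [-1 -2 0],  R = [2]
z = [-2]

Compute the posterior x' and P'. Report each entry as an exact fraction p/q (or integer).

x̄ = F·x = [8, 12, -15]
P̄ = F·P·Fᵀ + Q = [31 33 -18; 33 67 -48; -18 -48 61]
y = z − H·x̄ = [30]
S = H·P̄·Hᵀ + R = [433]
K = P̄·Hᵀ·S⁻¹ = [-97/433; -167/433; 114/433]
x' = x̄ + K·y = [554/433, 186/433, -3075/433]
P' = (I − K·H)·P̄ = [4014/433 -1910/433 3264/433; -1910/433 1122/433 -1746/433; 3264/433 -1746/433 13417/433]

x' = [554/433, 186/433, -3075/433]
P' = [4014/433 -1910/433 3264/433; -1910/433 1122/433 -1746/433; 3264/433 -1746/433 13417/433]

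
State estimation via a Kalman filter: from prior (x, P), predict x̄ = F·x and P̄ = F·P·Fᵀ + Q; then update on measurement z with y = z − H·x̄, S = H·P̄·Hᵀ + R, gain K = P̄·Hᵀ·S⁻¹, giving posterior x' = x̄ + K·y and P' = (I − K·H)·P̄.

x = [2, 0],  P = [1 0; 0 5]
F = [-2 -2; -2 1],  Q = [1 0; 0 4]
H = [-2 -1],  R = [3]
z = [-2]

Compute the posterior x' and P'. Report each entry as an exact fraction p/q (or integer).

x' = [62/23, -177/46]
P' = [91/23 -149/23; -149/23 1195/92]

x̄ = F·x = [-4, -4]
P̄ = F·P·Fᵀ + Q = [25 -6; -6 13]
y = z − H·x̄ = [-14]
S = H·P̄·Hᵀ + R = [92]
K = P̄·Hᵀ·S⁻¹ = [-11/23; -1/92]
x' = x̄ + K·y = [62/23, -177/46]
P' = (I − K·H)·P̄ = [91/23 -149/23; -149/23 1195/92]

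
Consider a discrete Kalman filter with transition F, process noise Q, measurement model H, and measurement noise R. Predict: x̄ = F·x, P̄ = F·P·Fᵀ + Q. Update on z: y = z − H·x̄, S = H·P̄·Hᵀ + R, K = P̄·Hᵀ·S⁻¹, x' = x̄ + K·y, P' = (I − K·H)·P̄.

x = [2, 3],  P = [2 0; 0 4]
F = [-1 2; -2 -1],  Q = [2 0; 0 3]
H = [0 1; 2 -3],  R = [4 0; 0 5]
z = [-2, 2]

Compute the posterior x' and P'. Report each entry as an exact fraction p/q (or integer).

x' = [-3400/2283, -4202/2283]
P' = [12044/2283 6736/2283; 6736/2283 4844/2283]

x̄ = F·x = [4, -7]
P̄ = F·P·Fᵀ + Q = [20 -4; -4 15]
y = z − H·x̄ = [5, -27]
S = H·P̄·Hᵀ + R = [19 -53; -53 268]
K = P̄·Hᵀ·S⁻¹ = [1684/2283 776/2283; 1211/2283 -212/2283]
x' = x̄ + K·y = [-3400/2283, -4202/2283]
P' = (I − K·H)·P̄ = [12044/2283 6736/2283; 6736/2283 4844/2283]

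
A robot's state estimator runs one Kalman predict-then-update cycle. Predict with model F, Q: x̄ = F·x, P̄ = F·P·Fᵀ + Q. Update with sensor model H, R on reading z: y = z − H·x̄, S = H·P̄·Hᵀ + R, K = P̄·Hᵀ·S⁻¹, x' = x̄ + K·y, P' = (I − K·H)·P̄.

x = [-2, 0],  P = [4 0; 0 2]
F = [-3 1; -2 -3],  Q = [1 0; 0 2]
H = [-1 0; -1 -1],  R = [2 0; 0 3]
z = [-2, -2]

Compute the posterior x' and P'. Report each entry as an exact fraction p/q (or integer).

x̄ = F·x = [6, 4]
P̄ = F·P·Fᵀ + Q = [39 18; 18 36]
y = z − H·x̄ = [4, 8]
S = H·P̄·Hᵀ + R = [41 57; 57 114]
K = P̄·Hᵀ·S⁻¹ = [-21/25 -2/25; 18/25 -396/475]
x' = x̄ + K·y = [2, 4/19]
P' = (I − K·H)·P̄ = [42/25 -36/25; -36/25 1872/475]

x' = [2, 4/19]
P' = [42/25 -36/25; -36/25 1872/475]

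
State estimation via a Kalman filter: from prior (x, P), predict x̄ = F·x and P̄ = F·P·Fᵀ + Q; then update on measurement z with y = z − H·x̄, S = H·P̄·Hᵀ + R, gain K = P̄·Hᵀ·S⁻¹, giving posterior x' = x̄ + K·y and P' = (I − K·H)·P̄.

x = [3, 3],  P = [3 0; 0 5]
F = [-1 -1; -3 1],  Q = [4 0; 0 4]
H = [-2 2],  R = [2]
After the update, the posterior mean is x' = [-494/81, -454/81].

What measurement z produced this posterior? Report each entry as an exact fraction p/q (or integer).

z = [1]

x̄ = F·x = [-6, -6]
P̄ = F·P·Fᵀ + Q = [12 4; 4 36]
S = H·P̄·Hᵀ + R = [162]
K = P̄·Hᵀ·S⁻¹ = [-8/81; 32/81]
x' − x̄ = [-8/81, 32/81] = K·y
y = (KᵀK)⁻¹·Kᵀ·(x' − x̄) = [1]
z = y + H·x̄ = [1] + [0] = [1]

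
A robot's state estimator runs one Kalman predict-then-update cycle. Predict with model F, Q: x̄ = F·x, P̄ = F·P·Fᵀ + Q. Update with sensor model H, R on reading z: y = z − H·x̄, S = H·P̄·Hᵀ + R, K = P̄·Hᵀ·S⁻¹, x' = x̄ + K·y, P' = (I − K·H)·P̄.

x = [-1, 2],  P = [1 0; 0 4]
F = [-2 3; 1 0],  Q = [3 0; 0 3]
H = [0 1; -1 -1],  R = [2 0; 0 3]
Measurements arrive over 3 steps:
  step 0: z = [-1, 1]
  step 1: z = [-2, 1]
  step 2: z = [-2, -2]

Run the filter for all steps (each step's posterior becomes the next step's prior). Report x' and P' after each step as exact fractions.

step 0: x̄ = F·x = [8, -1]
step 0: P̄ = F·P·Fᵀ + Q = [43 -2; -2 4]
step 0: y = z − H·x̄ = [0, 8]
step 0: S = H·P̄·Hᵀ + R = [6 -2; -2 46]
step 0: K = P̄·Hᵀ·S⁻¹ = [-87/136 -125/136; 45/68 -1/68]
step 0: x' = x̄ + K·y = [11/17, -19/17]
step 0: P' = (I − K·H)·P̄ = [549/136 -87/68; -87/68 45/34]
step 1: x̄ = F·x = [-79/17, 11/17]
step 1: P̄ = F·P·Fᵀ + Q = [789/17 -405/34; -405/34 957/136]
step 1: y = z − H·x̄ = [-45/17, -3]
step 1: S = H·P̄·Hᵀ + R = [1229/136 39/8; 39/8 261/8]
step 1: K = P̄·Hᵀ·S⁻¹ = [-3331/4096 -11501/12288; 1555/2048 221/6144]
step 1: x' = x̄ + K·y = [321/1024, -753/512]
step 1: P' = (I − K·H)·P̄ = [18163/4096 -3331/2048; -3331/2048 1555/1024]
step 2: x̄ = F·x = [-645/128, 321/1024]
step 2: P̄ = F·P·Fᵀ + Q = [3451/64 -7039/512; -7039/512 30451/4096]
step 2: y = z − H·x̄ = [-2369/1024, -6887/1024]
step 2: S = H·P̄·Hᵀ + R = [38643/4096 25861/4096; 25861/4096 150979/4096]
step 2: K = P̄·Hᵀ·S⁻¹ = [-1036731/1261106 -108809/114646; 479574/630553 2351/57323]
step 2: x' = x̄ + K·y = [2046754/630553, -1085750/630553]
step 2: P' = (I − K·H)·P̄ = [5664159/1261106 -1036731/630553; -1036731/630553 959148/630553]

step 0: x' = [11/17, -19/17], P' = [549/136 -87/68; -87/68 45/34]
step 1: x' = [321/1024, -753/512], P' = [18163/4096 -3331/2048; -3331/2048 1555/1024]
step 2: x' = [2046754/630553, -1085750/630553], P' = [5664159/1261106 -1036731/630553; -1036731/630553 959148/630553]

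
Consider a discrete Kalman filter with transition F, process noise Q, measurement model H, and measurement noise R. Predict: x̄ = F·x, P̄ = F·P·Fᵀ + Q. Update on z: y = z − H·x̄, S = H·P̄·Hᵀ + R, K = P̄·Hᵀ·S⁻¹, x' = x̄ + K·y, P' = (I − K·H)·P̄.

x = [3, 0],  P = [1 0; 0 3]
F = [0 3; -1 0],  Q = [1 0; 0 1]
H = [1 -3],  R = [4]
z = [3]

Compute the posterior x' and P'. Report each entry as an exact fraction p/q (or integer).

x̄ = F·x = [0, -3]
P̄ = F·P·Fᵀ + Q = [28 0; 0 2]
y = z − H·x̄ = [-6]
S = H·P̄·Hᵀ + R = [50]
K = P̄·Hᵀ·S⁻¹ = [14/25; -3/25]
x' = x̄ + K·y = [-84/25, -57/25]
P' = (I − K·H)·P̄ = [308/25 84/25; 84/25 32/25]

x' = [-84/25, -57/25]
P' = [308/25 84/25; 84/25 32/25]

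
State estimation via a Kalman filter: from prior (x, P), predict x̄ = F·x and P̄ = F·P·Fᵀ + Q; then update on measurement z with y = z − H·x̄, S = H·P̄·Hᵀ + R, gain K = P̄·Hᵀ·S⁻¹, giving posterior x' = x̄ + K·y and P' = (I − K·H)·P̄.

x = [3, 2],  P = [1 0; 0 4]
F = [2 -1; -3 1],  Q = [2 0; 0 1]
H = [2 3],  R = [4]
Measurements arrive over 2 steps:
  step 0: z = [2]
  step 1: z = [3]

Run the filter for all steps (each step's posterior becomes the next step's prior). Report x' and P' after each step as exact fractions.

step 0: x̄ = F·x = [4, -7]
step 0: P̄ = F·P·Fᵀ + Q = [10 -10; -10 14]
step 0: y = z − H·x̄ = [15]
step 0: S = H·P̄·Hᵀ + R = [50]
step 0: K = P̄·Hᵀ·S⁻¹ = [-1/5; 11/25]
step 0: x' = x̄ + K·y = [1, -2/5]
step 0: P' = (I − K·H)·P̄ = [8 -28/5; -28/5 108/25]
step 1: x̄ = F·x = [12/5, -17/5]
step 1: P̄ = F·P·Fᵀ + Q = [1518/25 -2008/25; -2008/25 2773/25]
step 1: y = z − H·x̄ = [42/5]
step 1: S = H·P̄·Hᵀ + R = [7033/25]
step 1: K = P̄·Hᵀ·S⁻¹ = [-2988/7033; 331/541]
step 1: x' = x̄ + K·y = [-8220/7033, 941/541]
step 1: P' = (I − K·H)·P̄ = [69918/7033 -3892/541; -3892/541 3036/541]

step 0: x' = [1, -2/5], P' = [8 -28/5; -28/5 108/25]
step 1: x' = [-8220/7033, 941/541], P' = [69918/7033 -3892/541; -3892/541 3036/541]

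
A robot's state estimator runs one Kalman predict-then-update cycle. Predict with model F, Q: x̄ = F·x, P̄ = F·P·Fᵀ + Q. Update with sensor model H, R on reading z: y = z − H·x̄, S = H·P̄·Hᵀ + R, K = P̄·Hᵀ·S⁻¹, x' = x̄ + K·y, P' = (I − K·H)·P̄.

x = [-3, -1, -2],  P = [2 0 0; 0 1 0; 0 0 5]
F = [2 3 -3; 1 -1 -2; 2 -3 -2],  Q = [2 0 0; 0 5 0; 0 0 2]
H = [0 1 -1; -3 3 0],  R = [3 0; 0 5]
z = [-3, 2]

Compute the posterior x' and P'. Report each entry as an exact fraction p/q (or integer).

x' = [6329/4391, 9623/4391, 19379/4391]
P' = [124296/4391 121666/4391 120907/4391; 121666/4391 121431/4391 120687/4391; 120907/4391 120687/4391 130641/4391]

x̄ = F·x = [-3, 2, 1]
P̄ = F·P·Fᵀ + Q = [64 31 29; 31 28 27; 29 27 39]
y = z − H·x̄ = [-4, -13]
S = H·P̄·Hᵀ + R = [16 -3; -3 275]
K = P̄·Hᵀ·S⁻¹ = [253/4391 -1578/4391; 248/4391 -141/4391; -3318/4391 -132/4391]
x' = x̄ + K·y = [6329/4391, 9623/4391, 19379/4391]
P' = (I − K·H)·P̄ = [124296/4391 121666/4391 120907/4391; 121666/4391 121431/4391 120687/4391; 120907/4391 120687/4391 130641/4391]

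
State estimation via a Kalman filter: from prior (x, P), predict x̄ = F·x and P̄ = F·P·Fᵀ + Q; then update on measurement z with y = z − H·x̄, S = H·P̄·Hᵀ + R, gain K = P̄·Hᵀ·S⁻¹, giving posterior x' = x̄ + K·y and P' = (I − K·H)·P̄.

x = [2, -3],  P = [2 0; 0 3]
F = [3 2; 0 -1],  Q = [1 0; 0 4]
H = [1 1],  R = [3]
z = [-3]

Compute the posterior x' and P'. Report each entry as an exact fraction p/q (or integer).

x' = [-150/29, 81/29]
P' = [274/29 -199/29; -199/29 202/29]

x̄ = F·x = [0, 3]
P̄ = F·P·Fᵀ + Q = [31 -6; -6 7]
y = z − H·x̄ = [-6]
S = H·P̄·Hᵀ + R = [29]
K = P̄·Hᵀ·S⁻¹ = [25/29; 1/29]
x' = x̄ + K·y = [-150/29, 81/29]
P' = (I − K·H)·P̄ = [274/29 -199/29; -199/29 202/29]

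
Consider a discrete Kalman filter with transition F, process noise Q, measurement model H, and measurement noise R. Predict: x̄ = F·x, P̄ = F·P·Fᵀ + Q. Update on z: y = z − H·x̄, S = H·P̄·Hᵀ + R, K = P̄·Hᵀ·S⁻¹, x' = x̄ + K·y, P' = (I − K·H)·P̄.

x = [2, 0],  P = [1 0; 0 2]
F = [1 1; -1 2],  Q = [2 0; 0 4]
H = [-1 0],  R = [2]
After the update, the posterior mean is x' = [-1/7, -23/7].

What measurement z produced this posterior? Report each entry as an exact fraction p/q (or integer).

x̄ = F·x = [2, -2]
P̄ = F·P·Fᵀ + Q = [5 3; 3 13]
S = H·P̄·Hᵀ + R = [7]
K = P̄·Hᵀ·S⁻¹ = [-5/7; -3/7]
x' − x̄ = [-15/7, -9/7] = K·y
y = (KᵀK)⁻¹·Kᵀ·(x' − x̄) = [3]
z = y + H·x̄ = [3] + [-2] = [1]

z = [1]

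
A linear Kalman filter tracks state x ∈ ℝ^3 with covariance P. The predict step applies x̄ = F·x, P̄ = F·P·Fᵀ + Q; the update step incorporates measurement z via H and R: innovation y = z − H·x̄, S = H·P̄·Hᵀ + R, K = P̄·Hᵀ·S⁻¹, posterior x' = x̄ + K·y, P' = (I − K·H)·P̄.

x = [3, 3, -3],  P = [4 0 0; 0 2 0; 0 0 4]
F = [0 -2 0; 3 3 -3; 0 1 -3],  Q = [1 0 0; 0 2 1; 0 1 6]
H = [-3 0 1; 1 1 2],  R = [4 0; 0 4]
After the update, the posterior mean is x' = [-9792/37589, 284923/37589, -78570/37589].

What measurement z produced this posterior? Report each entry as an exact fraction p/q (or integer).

x̄ = F·x = [-6, 27, 12]
P̄ = F·P·Fᵀ + Q = [9 -12 -4; -12 92 43; -4 43 44]
S = H·P̄·Hᵀ + R = [153 160; 160 413]
K = P̄·Hᵀ·S⁻¹ = [-11043/37589 3277/37589; 6067/37589 12758/37589; 2808/37589 10471/37589]
x' − x̄ = [215742/37589, -729980/37589, -529638/37589] = K·y
y = (KᵀK)⁻¹·Kᵀ·(x' − x̄) = [-32, -42]
z = y + H·x̄ = [-32, -42] + [30, 45] = [-2, 3]

z = [-2, 3]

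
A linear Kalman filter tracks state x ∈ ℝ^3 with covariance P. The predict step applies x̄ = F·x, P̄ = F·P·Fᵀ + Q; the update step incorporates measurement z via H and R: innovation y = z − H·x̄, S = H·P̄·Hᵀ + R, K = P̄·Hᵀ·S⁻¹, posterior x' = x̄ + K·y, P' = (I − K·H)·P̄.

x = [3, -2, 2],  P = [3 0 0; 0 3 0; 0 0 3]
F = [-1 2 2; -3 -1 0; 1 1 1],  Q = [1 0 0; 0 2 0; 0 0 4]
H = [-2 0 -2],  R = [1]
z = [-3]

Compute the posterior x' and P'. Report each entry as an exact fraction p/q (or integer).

x̄ = F·x = [-3, -7, 3]
P̄ = F·P·Fᵀ + Q = [28 3 9; 3 32 -12; 9 -12 13]
y = z − H·x̄ = [-3]
S = H·P̄·Hᵀ + R = [237]
K = P̄·Hᵀ·S⁻¹ = [-74/237; 6/79; -44/237]
x' = x̄ + K·y = [-163/79, -571/79, 281/79]
P' = (I − K·H)·P̄ = [1160/237 681/79 -1123/237; 681/79 2420/79 -684/79; -1123/237 -684/79 1145/237]

x' = [-163/79, -571/79, 281/79]
P' = [1160/237 681/79 -1123/237; 681/79 2420/79 -684/79; -1123/237 -684/79 1145/237]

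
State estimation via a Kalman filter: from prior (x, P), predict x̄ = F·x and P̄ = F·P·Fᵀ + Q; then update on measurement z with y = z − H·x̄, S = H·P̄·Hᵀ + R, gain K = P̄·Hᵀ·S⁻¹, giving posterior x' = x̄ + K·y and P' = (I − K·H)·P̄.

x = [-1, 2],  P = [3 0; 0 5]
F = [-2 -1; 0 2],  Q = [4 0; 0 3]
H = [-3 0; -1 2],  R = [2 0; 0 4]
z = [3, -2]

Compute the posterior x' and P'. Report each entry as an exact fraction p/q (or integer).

x̄ = F·x = [0, 4]
P̄ = F·P·Fᵀ + Q = [21 -10; -10 23]
y = z − H·x̄ = [3, -10]
S = H·P̄·Hᵀ + R = [191 123; 123 157]
K = P̄·Hᵀ·S⁻¹ = [-2424/7429 -41/7429; -1089/7429 3503/7429]
x' = x̄ + K·y = [-6862/7429, -8581/7429]
P' = (I − K·H)·P̄ = [1616/7429 726/7429; 726/7429 7369/7429]

x' = [-6862/7429, -8581/7429]
P' = [1616/7429 726/7429; 726/7429 7369/7429]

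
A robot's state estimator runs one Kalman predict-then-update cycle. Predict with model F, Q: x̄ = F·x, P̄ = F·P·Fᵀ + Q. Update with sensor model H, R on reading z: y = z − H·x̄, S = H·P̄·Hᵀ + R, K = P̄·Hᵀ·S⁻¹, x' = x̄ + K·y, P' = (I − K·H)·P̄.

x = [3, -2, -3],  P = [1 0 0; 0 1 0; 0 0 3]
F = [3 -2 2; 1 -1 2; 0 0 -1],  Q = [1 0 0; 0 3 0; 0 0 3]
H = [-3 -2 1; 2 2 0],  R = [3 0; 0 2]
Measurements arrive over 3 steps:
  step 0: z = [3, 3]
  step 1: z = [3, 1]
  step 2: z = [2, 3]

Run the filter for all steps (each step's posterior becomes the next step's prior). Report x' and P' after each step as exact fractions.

step 0: x' = [5770/1763, -4509/1763, 10389/1763], P' = [3132/1763 -3069/1763 2310/1763; -3069/1763 3600/1763 -1686/1763; 2310/1763 -1686/1763 5250/1763]
step 1: x' = [-1374058/916499, 1344681/916499, 22205/916499], P' = [4827448/2749497 -1561190/916499 1182285/916499; -1561190/916499 1822140/916499 -844317/916499; 1182285/916499 -844317/916499 2704344/916499]
step 2: x' = [-15360358399/12636377961, 8275046988/4212125987, 2890144904/4212125987], P' = [22141781887/12636377961 -7160857230/4212125987 5417280845/4212125987; -7160857230/4212125987 8360794827/4212125987 -3864713232/4212125987; 5417280845/4212125987 -3864713232/4212125987 12411087531/4212125987]

step 0: x̄ = F·x = [7, -1, 3]
step 0: P̄ = F·P·Fᵀ + Q = [26 17 -6; 17 17 -6; -6 -6 6]
step 0: y = z − H·x̄ = [19, -9]
step 0: S = H·P̄·Hᵀ + R = [575 -418; -418 310]
step 0: K = P̄·Hᵀ·S⁻¹ = [-316/1763 63/1763; 107/1763 531/1763; 564/1763 624/1763]
step 0: x' = x̄ + K·y = [5770/1763, -4509/1763, 10389/1763]
step 0: P' = (I − K·H)·P̄ = [3132/1763 -3069/1763 2310/1763; -3069/1763 3600/1763 -1686/1763; 2310/1763 -1686/1763 5250/1763]
step 1: x̄ = F·x = [47106/1763, 31057/1763, -10389/1763]
step 1: P̄ = F·P·Fᵀ + Q = [143387/1763 81537/1763 -20802/1763; 81537/1763 55143/1763 -14496/1763; -20802/1763 -14496/1763 10539/1763]
step 1: y = z − H·x̄ = [219110/1763, -154563/1763]
step 1: S = H·P̄·Hᵀ + R = [2688123/1763 -1966860/1763; -1966860/1763 1449942/1763]
step 1: K = P̄·Hᵀ·S⁻¹ = [-174261/916499 143878/2749497; 64991/916499 260950/916499; 282041/916499 337968/916499]
step 1: x' = x̄ + K·y = [-1374058/916499, 1344681/916499, 22205/916499]
step 1: P' = (I − K·H)·P̄ = [4827448/2749497 -1561190/916499 1182285/916499; -1561190/916499 1822140/916499 -844317/916499; 1182285/916499 -844317/916499 2704344/916499]
step 2: x̄ = F·x = [-6767126/916499, -2674329/916499, -22205/916499]
step 2: P̄ = F·P·Fᵀ + Q = [73181015/916499 41619236/916499 -10644177/916499; 41619236/916499 84680851/2749497 -7435290/916499; -10644177/916499 -7435290/916499 5453841/916499]
step 2: y = z − H·x̄ = [-23794833/916499, 21632407/916499]
step 2: S = H·P̄·Hᵀ + R = [4118331985/2749497 -3013035556/2749497; -3013035556/2749497 2221256242/2749497]
step 2: K = P̄·Hᵀ·S⁻¹ = [-2402786582/12636377961 659210197/12636377961; 298756268/4212125987 1199937597/4212125987; 1296223820/4212125987 1552567613/4212125987]
step 2: x' = x̄ + K·y = [-15360358399/12636377961, 8275046988/4212125987, 2890144904/4212125987]
step 2: P' = (I − K·H)·P̄ = [22141781887/12636377961 -7160857230/4212125987 5417280845/4212125987; -7160857230/4212125987 8360794827/4212125987 -3864713232/4212125987; 5417280845/4212125987 -3864713232/4212125987 12411087531/4212125987]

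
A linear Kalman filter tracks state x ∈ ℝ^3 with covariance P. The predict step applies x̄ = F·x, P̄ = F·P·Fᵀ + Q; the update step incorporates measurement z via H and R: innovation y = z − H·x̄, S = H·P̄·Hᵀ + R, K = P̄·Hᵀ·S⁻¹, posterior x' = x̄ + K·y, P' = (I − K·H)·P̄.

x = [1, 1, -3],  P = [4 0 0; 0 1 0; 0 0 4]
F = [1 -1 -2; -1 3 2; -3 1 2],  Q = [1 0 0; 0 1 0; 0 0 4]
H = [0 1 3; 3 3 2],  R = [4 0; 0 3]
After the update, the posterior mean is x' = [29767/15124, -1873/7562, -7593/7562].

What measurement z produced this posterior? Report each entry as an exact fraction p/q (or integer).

x̄ = F·x = [6, -4, -8]
P̄ = F·P·Fᵀ + Q = [22 -23 -29; -23 30 31; -29 31 57]
S = H·P̄·Hᵀ + R = [733 443; 443 309]
K = P̄·Hᵀ·S⁻¹ = [-6967/30248 4017/30248; 619/15124 3175/15124; 4629/15124 -763/15124]
x' − x̄ = [-60977/15124, 28375/7562, 52903/7562] = K·y
y = (KᵀK)⁻¹·Kᵀ·(x' − x̄) = [25, 13]
z = y + H·x̄ = [25, 13] + [-28, -10] = [-3, 3]

z = [-3, 3]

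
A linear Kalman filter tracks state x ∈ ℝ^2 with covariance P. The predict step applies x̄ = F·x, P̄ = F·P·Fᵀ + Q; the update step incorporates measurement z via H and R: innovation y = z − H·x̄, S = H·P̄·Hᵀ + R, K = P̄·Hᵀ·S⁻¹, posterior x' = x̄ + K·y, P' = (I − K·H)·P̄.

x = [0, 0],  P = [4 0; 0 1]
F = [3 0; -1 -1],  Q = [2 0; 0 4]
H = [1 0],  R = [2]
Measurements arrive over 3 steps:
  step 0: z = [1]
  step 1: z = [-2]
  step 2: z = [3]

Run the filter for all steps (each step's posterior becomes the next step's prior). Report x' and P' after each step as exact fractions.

step 0: x' = [19/20, -3/10], P' = [19/10 -3/5; -3/5 27/5]
step 1: x' = [-325/211, 52/211], P' = [382/211 -78/211; -78/211 1979/211]
step 2: x' = [4815/2141, -705/2141], P' = [3860/2141 -912/2141; -912/2141 28967/2141]

step 0: x̄ = F·x = [0, 0]
step 0: P̄ = F·P·Fᵀ + Q = [38 -12; -12 9]
step 0: y = z − H·x̄ = [1]
step 0: S = H·P̄·Hᵀ + R = [40]
step 0: K = P̄·Hᵀ·S⁻¹ = [19/20; -3/10]
step 0: x' = x̄ + K·y = [19/20, -3/10]
step 0: P' = (I − K·H)·P̄ = [19/10 -3/5; -3/5 27/5]
step 1: x̄ = F·x = [57/20, -13/20]
step 1: P̄ = F·P·Fᵀ + Q = [191/10 -39/10; -39/10 101/10]
step 1: y = z − H·x̄ = [-97/20]
step 1: S = H·P̄·Hᵀ + R = [211/10]
step 1: K = P̄·Hᵀ·S⁻¹ = [191/211; -39/211]
step 1: x' = x̄ + K·y = [-325/211, 52/211]
step 1: P' = (I − K·H)·P̄ = [382/211 -78/211; -78/211 1979/211]
step 2: x̄ = F·x = [-975/211, 273/211]
step 2: P̄ = F·P·Fᵀ + Q = [3860/211 -912/211; -912/211 3049/211]
step 2: y = z − H·x̄ = [1608/211]
step 2: S = H·P̄·Hᵀ + R = [4282/211]
step 2: K = P̄·Hᵀ·S⁻¹ = [1930/2141; -456/2141]
step 2: x' = x̄ + K·y = [4815/2141, -705/2141]
step 2: P' = (I − K·H)·P̄ = [3860/2141 -912/2141; -912/2141 28967/2141]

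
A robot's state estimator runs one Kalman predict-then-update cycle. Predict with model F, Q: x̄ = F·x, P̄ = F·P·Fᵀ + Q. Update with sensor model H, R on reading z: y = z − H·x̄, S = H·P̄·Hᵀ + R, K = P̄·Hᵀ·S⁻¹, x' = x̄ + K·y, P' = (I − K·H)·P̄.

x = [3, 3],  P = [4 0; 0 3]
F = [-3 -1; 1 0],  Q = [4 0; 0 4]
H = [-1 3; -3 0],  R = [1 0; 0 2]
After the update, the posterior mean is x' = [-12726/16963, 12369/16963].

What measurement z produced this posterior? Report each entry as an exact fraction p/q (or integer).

z = [3, 2]

x̄ = F·x = [-12, 3]
P̄ = F·P·Fᵀ + Q = [43 -12; -12 8]
S = H·P̄·Hᵀ + R = [188 237; 237 389]
K = P̄·Hᵀ·S⁻¹ = [-158/16963 -5529/16963; 5472/16963 -1764/16963]
x' − x̄ = [190830/16963, -38520/16963] = K·y
y = (KᵀK)⁻¹·Kᵀ·(x' − x̄) = [-18, -34]
z = y + H·x̄ = [-18, -34] + [21, 36] = [3, 2]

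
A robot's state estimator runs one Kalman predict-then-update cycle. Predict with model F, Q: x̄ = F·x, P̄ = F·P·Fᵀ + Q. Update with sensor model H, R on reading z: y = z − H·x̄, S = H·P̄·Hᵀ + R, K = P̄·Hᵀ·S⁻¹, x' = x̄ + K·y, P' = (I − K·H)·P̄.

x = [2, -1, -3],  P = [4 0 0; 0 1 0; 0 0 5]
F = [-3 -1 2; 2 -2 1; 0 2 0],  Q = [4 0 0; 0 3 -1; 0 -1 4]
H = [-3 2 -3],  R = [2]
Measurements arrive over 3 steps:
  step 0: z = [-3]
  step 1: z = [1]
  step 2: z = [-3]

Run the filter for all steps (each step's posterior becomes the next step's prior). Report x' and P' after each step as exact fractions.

step 0: x' = [-95/301, -809/301, -22/43], P' = [4894/301 3557/301 -354/43; 3557/301 13835/903 -217/129; -354/43 -217/129 920/129]
step 1: x' = [16821051/2096657, 7420438/2096657, -12582464/2096657], P' = [202873562/2096657 62661317/2096657 -160619322/2096657; 62661317/2096657 23518891/2096657 -47043563/2096657; -160619322/2096657 -47043563/2096657 129201436/2096657]
step 2: x' = [-114532496719/40376363265, -66605576774/40376363265, 110356241852/40376363265], P' = [1053600667858/40376363265 334247929913/40376363265 -821476703834/40376363265; 334247929913/40376363265 186154936843/40376363265 -211310937619/40376363265; -821476703834/40376363265 -211310937619/40376363265 679504795372/40376363265]

step 0: x̄ = F·x = [-11, 3, -2]
step 0: P̄ = F·P·Fᵀ + Q = [61 -12 -2; -12 28 -5; -2 -5 8]
step 0: y = z − H·x̄ = [-48]
step 0: S = H·P̄·Hᵀ + R = [903]
step 0: K = P̄·Hᵀ·S⁻¹ = [-67/301; 107/903; -4/129]
step 0: x' = x̄ + K·y = [-95/301, -809/301, -22/43]
step 0: P' = (I − K·H)·P̄ = [4894/301 3557/301 -354/43; 3557/301 13835/903 -217/129; -354/43 -217/129 920/129]
step 1: x̄ = F·x = [786/301, 182/43, -1618/301]
step 1: P̄ = F·P·Fᵀ + Q = [334655/903 -671/129 -97772/903; -671/129 2027/129 -2371/129; -97772/903 -2371/129 58952/903]
step 1: y = z − H·x̄ = [-4743/301]
step 1: S = H·P̄·Hᵀ + R = [2096657/903]
step 1: K = P̄·Hᵀ·S⁻¹ = [-720043/2096657; 92260/2096657; 83266/2096657]
step 1: x' = x̄ + K·y = [16821051/2096657, 7420438/2096657, -12582464/2096657]
step 1: P' = (I − K·H)·P̄ = [202873562/2096657 62661317/2096657 -160619322/2096657; 62661317/2096657 23518891/2096657 -47043563/2096657; -160619322/2096657 -47043563/2096657 129201436/2096657]
step 2: x̄ = F·x = [-83048519/2096657, 6218762/2096657, 14840876/2096657]
step 2: P̄ = F·P·Fᵀ + Q = [4866147339/2096657 -586556957/2096657 -611179936/2096657; -586556957/2096657 85467647/2096657 60385921/2096657; -611179936/2096657 60385921/2096657 102462192/2096657]
step 2: y = z − H·x̄ = [-9710888/91159]
step 2: S = H·P̄·Hᵀ + R = [1755494055/91159]
step 2: K = P̄·Hᵀ·S⁻¹ = [-606000701/1755494055; 76062974/1755494055; 71605438/1755494055]
step 2: x' = x̄ + K·y = [-114532496719/40376363265, -66605576774/40376363265, 110356241852/40376363265]
step 2: P' = (I − K·H)·P̄ = [1053600667858/40376363265 334247929913/40376363265 -821476703834/40376363265; 334247929913/40376363265 186154936843/40376363265 -211310937619/40376363265; -821476703834/40376363265 -211310937619/40376363265 679504795372/40376363265]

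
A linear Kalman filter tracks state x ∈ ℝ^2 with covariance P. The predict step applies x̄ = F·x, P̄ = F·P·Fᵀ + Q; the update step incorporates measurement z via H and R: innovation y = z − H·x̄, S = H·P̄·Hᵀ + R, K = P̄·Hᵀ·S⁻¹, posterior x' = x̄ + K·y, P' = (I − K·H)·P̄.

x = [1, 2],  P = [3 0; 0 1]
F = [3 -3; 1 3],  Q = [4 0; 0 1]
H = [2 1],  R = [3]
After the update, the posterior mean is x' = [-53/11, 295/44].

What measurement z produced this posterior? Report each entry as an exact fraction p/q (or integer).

x̄ = F·x = [-3, 7]
P̄ = F·P·Fᵀ + Q = [40 0; 0 13]
S = H·P̄·Hᵀ + R = [176]
K = P̄·Hᵀ·S⁻¹ = [5/11; 13/176]
x' − x̄ = [-20/11, -13/44] = K·y
y = (KᵀK)⁻¹·Kᵀ·(x' − x̄) = [-4]
z = y + H·x̄ = [-4] + [1] = [-3]

z = [-3]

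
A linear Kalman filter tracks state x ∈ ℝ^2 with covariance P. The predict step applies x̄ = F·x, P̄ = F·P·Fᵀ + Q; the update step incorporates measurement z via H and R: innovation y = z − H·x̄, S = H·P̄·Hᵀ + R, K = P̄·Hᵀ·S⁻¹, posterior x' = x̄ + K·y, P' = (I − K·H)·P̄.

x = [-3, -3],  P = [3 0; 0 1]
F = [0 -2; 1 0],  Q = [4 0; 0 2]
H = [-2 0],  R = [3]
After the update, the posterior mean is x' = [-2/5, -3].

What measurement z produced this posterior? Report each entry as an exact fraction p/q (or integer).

z = [2]

x̄ = F·x = [6, -3]
P̄ = F·P·Fᵀ + Q = [8 0; 0 5]
S = H·P̄·Hᵀ + R = [35]
K = P̄·Hᵀ·S⁻¹ = [-16/35; 0]
x' − x̄ = [-32/5, 0] = K·y
y = (KᵀK)⁻¹·Kᵀ·(x' − x̄) = [14]
z = y + H·x̄ = [14] + [-12] = [2]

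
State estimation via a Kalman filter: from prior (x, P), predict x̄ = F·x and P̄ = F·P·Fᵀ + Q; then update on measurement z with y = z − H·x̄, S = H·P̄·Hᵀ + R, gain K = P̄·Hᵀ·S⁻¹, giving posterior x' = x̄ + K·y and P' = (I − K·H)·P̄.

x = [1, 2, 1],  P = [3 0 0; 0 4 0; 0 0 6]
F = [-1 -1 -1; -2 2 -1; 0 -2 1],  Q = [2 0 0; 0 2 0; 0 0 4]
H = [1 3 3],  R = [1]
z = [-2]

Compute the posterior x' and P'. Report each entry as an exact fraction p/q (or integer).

x' = [-296/107, 291/107, -265/107]
P' = [2121/214 -331/107 -17/107; -331/107 2794/107 -2676/107; -17/107 -2676/107 2684/107]

x̄ = F·x = [-4, 1, -3]
P̄ = F·P·Fᵀ + Q = [15 4 2; 4 36 -22; 2 -22 26]
y = z − H·x̄ = [8]
S = H·P̄·Hᵀ + R = [214]
K = P̄·Hᵀ·S⁻¹ = [33/214; 23/107; 7/107]
x' = x̄ + K·y = [-296/107, 291/107, -265/107]
P' = (I − K·H)·P̄ = [2121/214 -331/107 -17/107; -331/107 2794/107 -2676/107; -17/107 -2676/107 2684/107]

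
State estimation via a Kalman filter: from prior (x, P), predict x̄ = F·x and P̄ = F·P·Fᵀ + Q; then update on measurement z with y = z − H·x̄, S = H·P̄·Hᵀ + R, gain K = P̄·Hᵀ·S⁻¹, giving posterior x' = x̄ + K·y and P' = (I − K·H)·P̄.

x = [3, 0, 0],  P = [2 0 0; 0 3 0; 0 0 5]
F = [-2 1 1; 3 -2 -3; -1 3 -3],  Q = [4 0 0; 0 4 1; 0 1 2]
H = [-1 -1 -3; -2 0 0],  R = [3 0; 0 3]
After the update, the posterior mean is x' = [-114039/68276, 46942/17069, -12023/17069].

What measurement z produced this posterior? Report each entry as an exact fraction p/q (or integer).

x̄ = F·x = [-6, 9, -3]
P̄ = F·P·Fᵀ + Q = [20 -33 -2; -33 79 22; -2 22 76]
S = H·P̄·Hᵀ + R = [840 -38; -38 83]
K = P̄·Hᵀ·S⁻¹ = [57/68276 -16439/34138; -1697/17069 12796/17069; -5108/17069 -1516/17069]
x' − x̄ = [295617/68276, -106679/17069, 39184/17069] = K·y
y = (KᵀK)⁻¹·Kᵀ·(x' − x̄) = [-5, -9]
z = y + H·x̄ = [-5, -9] + [6, 12] = [1, 3]

z = [1, 3]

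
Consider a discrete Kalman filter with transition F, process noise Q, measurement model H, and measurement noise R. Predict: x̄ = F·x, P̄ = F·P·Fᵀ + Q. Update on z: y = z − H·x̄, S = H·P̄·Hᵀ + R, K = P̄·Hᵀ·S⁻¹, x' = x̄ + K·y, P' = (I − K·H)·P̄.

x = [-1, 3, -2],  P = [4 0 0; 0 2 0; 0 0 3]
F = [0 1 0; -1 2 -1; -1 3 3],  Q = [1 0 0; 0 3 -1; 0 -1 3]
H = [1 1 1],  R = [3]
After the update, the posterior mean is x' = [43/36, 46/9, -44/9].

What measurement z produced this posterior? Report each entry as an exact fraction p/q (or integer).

z = [1]

x̄ = F·x = [3, 9, 4]
P̄ = F·P·Fᵀ + Q = [3 4 6; 4 18 6; 6 6 52]
S = H·P̄·Hᵀ + R = [108]
K = P̄·Hᵀ·S⁻¹ = [13/108; 7/27; 16/27]
x' − x̄ = [-65/36, -35/9, -80/9] = K·y
y = (KᵀK)⁻¹·Kᵀ·(x' − x̄) = [-15]
z = y + H·x̄ = [-15] + [16] = [1]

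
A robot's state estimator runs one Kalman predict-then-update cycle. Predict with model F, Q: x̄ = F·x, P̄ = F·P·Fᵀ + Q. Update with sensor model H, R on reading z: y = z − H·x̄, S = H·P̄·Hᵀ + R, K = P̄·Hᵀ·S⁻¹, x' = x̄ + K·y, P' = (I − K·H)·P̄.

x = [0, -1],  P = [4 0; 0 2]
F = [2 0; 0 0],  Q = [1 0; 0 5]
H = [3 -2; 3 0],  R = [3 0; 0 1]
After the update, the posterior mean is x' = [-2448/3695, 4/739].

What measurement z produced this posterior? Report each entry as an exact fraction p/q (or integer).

x̄ = F·x = [0, 0]
P̄ = F·P·Fᵀ + Q = [17 0; 0 5]
S = H·P̄·Hᵀ + R = [176 153; 153 154]
K = P̄·Hᵀ·S⁻¹ = [51/3695 1173/3695; -308/739 306/739]
x' − x̄ = [-2448/3695, 4/739] = K·y
y = (KᵀK)⁻¹·Kᵀ·(x' − x̄) = [-2, -2]
z = y + H·x̄ = [-2, -2] + [0, 0] = [-2, -2]

z = [-2, -2]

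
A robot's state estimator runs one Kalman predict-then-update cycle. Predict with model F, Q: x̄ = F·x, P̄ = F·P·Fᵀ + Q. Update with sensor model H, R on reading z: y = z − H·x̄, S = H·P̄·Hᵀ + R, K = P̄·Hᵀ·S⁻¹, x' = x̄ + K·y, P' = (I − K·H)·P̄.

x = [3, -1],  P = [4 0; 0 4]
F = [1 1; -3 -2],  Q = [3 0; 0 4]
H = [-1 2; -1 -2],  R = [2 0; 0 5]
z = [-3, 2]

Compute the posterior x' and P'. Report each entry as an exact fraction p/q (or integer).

x' = [1623/5351, -7165/5351]
P' = [6158/5351 1096/5351; 1096/5351 2072/5351]

x̄ = F·x = [2, -7]
P̄ = F·P·Fᵀ + Q = [11 -20; -20 56]
y = z − H·x̄ = [13, -10]
S = H·P̄·Hᵀ + R = [317 -213; -213 160]
K = P̄·Hᵀ·S⁻¹ = [-1983/5351 -1670/5351; 1524/5351 -1048/5351]
x' = x̄ + K·y = [1623/5351, -7165/5351]
P' = (I − K·H)·P̄ = [6158/5351 1096/5351; 1096/5351 2072/5351]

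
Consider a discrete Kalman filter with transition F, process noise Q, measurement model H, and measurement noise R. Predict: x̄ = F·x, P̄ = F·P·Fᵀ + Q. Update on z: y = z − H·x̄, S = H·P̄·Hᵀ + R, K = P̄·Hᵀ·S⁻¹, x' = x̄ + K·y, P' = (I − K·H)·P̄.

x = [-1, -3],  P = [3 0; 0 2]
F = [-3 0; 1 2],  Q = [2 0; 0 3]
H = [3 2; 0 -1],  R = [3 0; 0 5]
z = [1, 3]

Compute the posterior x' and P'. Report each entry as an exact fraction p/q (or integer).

x̄ = F·x = [3, -7]
P̄ = F·P·Fᵀ + Q = [29 -9; -9 14]
y = z − H·x̄ = [6, -4]
S = H·P̄·Hᵀ + R = [212 -1; -1 19]
K = P̄·Hᵀ·S⁻¹ = [1320/4027 1977/4027; 5/4027 -2967/4027]
x' = x̄ + K·y = [12093/4027, -16291/4027]
P' = (I − K·H)·P̄ = [7910/4027 -9885/4027; -9885/4027 14835/4027]

x' = [12093/4027, -16291/4027]
P' = [7910/4027 -9885/4027; -9885/4027 14835/4027]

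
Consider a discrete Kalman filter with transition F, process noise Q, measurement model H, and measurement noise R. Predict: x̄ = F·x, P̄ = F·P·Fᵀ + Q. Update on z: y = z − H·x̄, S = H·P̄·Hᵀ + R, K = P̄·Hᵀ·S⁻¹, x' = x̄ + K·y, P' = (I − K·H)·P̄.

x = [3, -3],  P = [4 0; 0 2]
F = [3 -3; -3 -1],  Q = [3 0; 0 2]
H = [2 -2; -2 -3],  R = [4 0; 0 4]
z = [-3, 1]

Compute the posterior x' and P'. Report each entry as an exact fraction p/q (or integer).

x' = [-795/884, 183/442]
P' = [2271/4420 -18/221; -18/221 70/221]

x̄ = F·x = [18, -6]
P̄ = F·P·Fᵀ + Q = [57 -30; -30 40]
y = z − H·x̄ = [-51, 19]
S = H·P̄·Hᵀ + R = [632 72; 72 232]
K = P̄·Hᵀ·S⁻¹ = [2631/8840 -1731/8840; -44/221 -87/442]
x' = x̄ + K·y = [-795/884, 183/442]
P' = (I − K·H)·P̄ = [2271/4420 -18/221; -18/221 70/221]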